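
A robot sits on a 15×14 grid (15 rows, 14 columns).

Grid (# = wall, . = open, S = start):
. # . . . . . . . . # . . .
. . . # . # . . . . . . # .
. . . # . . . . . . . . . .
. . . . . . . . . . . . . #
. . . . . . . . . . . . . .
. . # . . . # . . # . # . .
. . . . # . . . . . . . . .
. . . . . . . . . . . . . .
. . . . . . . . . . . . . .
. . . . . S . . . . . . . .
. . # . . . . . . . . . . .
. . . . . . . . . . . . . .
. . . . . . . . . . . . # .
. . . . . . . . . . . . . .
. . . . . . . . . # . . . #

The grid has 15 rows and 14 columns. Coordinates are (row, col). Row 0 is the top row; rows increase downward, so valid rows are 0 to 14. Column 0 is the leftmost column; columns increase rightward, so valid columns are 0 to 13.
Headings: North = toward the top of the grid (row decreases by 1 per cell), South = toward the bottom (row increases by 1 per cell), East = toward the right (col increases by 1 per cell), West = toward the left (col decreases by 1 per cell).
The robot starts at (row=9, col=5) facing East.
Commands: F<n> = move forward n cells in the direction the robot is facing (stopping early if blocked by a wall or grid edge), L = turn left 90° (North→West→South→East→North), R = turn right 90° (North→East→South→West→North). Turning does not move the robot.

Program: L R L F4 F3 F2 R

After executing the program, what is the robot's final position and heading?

Answer: Final position: (row=2, col=5), facing East

Derivation:
Start: (row=9, col=5), facing East
  L: turn left, now facing North
  R: turn right, now facing East
  L: turn left, now facing North
  F4: move forward 4, now at (row=5, col=5)
  F3: move forward 3, now at (row=2, col=5)
  F2: move forward 0/2 (blocked), now at (row=2, col=5)
  R: turn right, now facing East
Final: (row=2, col=5), facing East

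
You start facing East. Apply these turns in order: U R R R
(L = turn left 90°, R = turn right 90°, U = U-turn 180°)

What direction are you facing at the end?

Answer: Final heading: South

Derivation:
Start: East
  U (U-turn (180°)) -> West
  R (right (90° clockwise)) -> North
  R (right (90° clockwise)) -> East
  R (right (90° clockwise)) -> South
Final: South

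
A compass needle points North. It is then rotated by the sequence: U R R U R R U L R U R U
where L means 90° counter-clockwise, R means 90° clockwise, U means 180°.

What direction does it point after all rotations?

Answer: Final heading: West

Derivation:
Start: North
  U (U-turn (180°)) -> South
  R (right (90° clockwise)) -> West
  R (right (90° clockwise)) -> North
  U (U-turn (180°)) -> South
  R (right (90° clockwise)) -> West
  R (right (90° clockwise)) -> North
  U (U-turn (180°)) -> South
  L (left (90° counter-clockwise)) -> East
  R (right (90° clockwise)) -> South
  U (U-turn (180°)) -> North
  R (right (90° clockwise)) -> East
  U (U-turn (180°)) -> West
Final: West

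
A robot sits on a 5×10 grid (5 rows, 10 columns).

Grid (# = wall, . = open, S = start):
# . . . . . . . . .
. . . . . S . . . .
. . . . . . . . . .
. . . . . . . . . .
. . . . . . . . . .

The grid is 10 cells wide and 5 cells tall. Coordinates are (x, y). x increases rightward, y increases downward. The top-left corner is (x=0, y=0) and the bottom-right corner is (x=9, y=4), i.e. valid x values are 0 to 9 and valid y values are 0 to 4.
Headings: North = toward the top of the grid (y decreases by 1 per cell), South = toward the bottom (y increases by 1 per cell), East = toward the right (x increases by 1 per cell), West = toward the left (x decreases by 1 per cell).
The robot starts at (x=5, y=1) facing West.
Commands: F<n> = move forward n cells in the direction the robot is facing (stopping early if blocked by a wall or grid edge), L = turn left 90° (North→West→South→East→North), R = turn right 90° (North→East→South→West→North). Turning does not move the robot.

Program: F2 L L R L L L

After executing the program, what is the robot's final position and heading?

Start: (x=5, y=1), facing West
  F2: move forward 2, now at (x=3, y=1)
  L: turn left, now facing South
  L: turn left, now facing East
  R: turn right, now facing South
  L: turn left, now facing East
  L: turn left, now facing North
  L: turn left, now facing West
Final: (x=3, y=1), facing West

Answer: Final position: (x=3, y=1), facing West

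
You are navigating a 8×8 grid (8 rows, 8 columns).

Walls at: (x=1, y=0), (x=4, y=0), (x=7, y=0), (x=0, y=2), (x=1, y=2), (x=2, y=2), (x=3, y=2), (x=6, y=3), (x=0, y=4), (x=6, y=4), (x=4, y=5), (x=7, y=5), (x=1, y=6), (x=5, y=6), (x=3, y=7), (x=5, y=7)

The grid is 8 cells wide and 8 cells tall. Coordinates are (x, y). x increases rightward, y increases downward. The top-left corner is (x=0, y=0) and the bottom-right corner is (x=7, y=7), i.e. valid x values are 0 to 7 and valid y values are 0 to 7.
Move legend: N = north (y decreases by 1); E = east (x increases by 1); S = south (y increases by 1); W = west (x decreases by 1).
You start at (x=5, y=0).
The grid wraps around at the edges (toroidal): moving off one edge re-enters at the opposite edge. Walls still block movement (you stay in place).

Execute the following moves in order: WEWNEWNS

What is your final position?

Start: (x=5, y=0)
  W (west): blocked, stay at (x=5, y=0)
  E (east): (x=5, y=0) -> (x=6, y=0)
  W (west): (x=6, y=0) -> (x=5, y=0)
  N (north): blocked, stay at (x=5, y=0)
  E (east): (x=5, y=0) -> (x=6, y=0)
  W (west): (x=6, y=0) -> (x=5, y=0)
  N (north): blocked, stay at (x=5, y=0)
  S (south): (x=5, y=0) -> (x=5, y=1)
Final: (x=5, y=1)

Answer: Final position: (x=5, y=1)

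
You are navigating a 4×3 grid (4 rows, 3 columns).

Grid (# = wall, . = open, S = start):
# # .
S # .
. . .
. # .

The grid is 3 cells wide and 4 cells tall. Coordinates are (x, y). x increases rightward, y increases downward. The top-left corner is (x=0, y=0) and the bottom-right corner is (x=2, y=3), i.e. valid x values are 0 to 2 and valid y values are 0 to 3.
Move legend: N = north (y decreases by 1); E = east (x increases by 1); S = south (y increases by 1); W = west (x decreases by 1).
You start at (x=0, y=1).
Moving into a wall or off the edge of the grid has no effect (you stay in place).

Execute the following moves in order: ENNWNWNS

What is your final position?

Start: (x=0, y=1)
  E (east): blocked, stay at (x=0, y=1)
  N (north): blocked, stay at (x=0, y=1)
  N (north): blocked, stay at (x=0, y=1)
  W (west): blocked, stay at (x=0, y=1)
  N (north): blocked, stay at (x=0, y=1)
  W (west): blocked, stay at (x=0, y=1)
  N (north): blocked, stay at (x=0, y=1)
  S (south): (x=0, y=1) -> (x=0, y=2)
Final: (x=0, y=2)

Answer: Final position: (x=0, y=2)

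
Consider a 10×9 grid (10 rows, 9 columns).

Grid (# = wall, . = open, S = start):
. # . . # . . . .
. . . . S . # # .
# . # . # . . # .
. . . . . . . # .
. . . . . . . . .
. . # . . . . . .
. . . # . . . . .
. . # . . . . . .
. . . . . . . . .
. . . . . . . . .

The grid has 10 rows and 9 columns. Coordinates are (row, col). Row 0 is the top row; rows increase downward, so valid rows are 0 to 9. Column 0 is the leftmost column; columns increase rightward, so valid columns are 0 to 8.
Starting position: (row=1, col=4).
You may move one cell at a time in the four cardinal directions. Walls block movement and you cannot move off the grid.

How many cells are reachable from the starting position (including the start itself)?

Answer: Reachable cells: 78

Derivation:
BFS flood-fill from (row=1, col=4):
  Distance 0: (row=1, col=4)
  Distance 1: (row=1, col=3), (row=1, col=5)
  Distance 2: (row=0, col=3), (row=0, col=5), (row=1, col=2), (row=2, col=3), (row=2, col=5)
  Distance 3: (row=0, col=2), (row=0, col=6), (row=1, col=1), (row=2, col=6), (row=3, col=3), (row=3, col=5)
  Distance 4: (row=0, col=7), (row=1, col=0), (row=2, col=1), (row=3, col=2), (row=3, col=4), (row=3, col=6), (row=4, col=3), (row=4, col=5)
  Distance 5: (row=0, col=0), (row=0, col=8), (row=3, col=1), (row=4, col=2), (row=4, col=4), (row=4, col=6), (row=5, col=3), (row=5, col=5)
  Distance 6: (row=1, col=8), (row=3, col=0), (row=4, col=1), (row=4, col=7), (row=5, col=4), (row=5, col=6), (row=6, col=5)
  Distance 7: (row=2, col=8), (row=4, col=0), (row=4, col=8), (row=5, col=1), (row=5, col=7), (row=6, col=4), (row=6, col=6), (row=7, col=5)
  Distance 8: (row=3, col=8), (row=5, col=0), (row=5, col=8), (row=6, col=1), (row=6, col=7), (row=7, col=4), (row=7, col=6), (row=8, col=5)
  Distance 9: (row=6, col=0), (row=6, col=2), (row=6, col=8), (row=7, col=1), (row=7, col=3), (row=7, col=7), (row=8, col=4), (row=8, col=6), (row=9, col=5)
  Distance 10: (row=7, col=0), (row=7, col=8), (row=8, col=1), (row=8, col=3), (row=8, col=7), (row=9, col=4), (row=9, col=6)
  Distance 11: (row=8, col=0), (row=8, col=2), (row=8, col=8), (row=9, col=1), (row=9, col=3), (row=9, col=7)
  Distance 12: (row=9, col=0), (row=9, col=2), (row=9, col=8)
Total reachable: 78 (grid has 78 open cells total)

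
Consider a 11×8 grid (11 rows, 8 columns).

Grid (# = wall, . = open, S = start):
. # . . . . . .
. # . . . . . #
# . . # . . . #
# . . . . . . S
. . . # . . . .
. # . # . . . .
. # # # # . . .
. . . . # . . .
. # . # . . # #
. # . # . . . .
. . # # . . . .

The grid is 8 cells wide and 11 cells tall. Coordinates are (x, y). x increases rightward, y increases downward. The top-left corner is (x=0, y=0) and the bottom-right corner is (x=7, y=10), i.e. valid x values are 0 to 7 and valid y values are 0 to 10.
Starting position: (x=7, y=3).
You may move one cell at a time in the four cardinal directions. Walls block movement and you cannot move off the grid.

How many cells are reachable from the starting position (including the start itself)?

BFS flood-fill from (x=7, y=3):
  Distance 0: (x=7, y=3)
  Distance 1: (x=6, y=3), (x=7, y=4)
  Distance 2: (x=6, y=2), (x=5, y=3), (x=6, y=4), (x=7, y=5)
  Distance 3: (x=6, y=1), (x=5, y=2), (x=4, y=3), (x=5, y=4), (x=6, y=5), (x=7, y=6)
  Distance 4: (x=6, y=0), (x=5, y=1), (x=4, y=2), (x=3, y=3), (x=4, y=4), (x=5, y=5), (x=6, y=6), (x=7, y=7)
  Distance 5: (x=5, y=0), (x=7, y=0), (x=4, y=1), (x=2, y=3), (x=4, y=5), (x=5, y=6), (x=6, y=7)
  Distance 6: (x=4, y=0), (x=3, y=1), (x=2, y=2), (x=1, y=3), (x=2, y=4), (x=5, y=7)
  Distance 7: (x=3, y=0), (x=2, y=1), (x=1, y=2), (x=1, y=4), (x=2, y=5), (x=5, y=8)
  Distance 8: (x=2, y=0), (x=0, y=4), (x=4, y=8), (x=5, y=9)
  Distance 9: (x=0, y=5), (x=4, y=9), (x=6, y=9), (x=5, y=10)
  Distance 10: (x=0, y=6), (x=7, y=9), (x=4, y=10), (x=6, y=10)
  Distance 11: (x=0, y=7), (x=7, y=10)
  Distance 12: (x=1, y=7), (x=0, y=8)
  Distance 13: (x=2, y=7), (x=0, y=9)
  Distance 14: (x=3, y=7), (x=2, y=8), (x=0, y=10)
  Distance 15: (x=2, y=9), (x=1, y=10)
Total reachable: 63 (grid has 65 open cells total)

Answer: Reachable cells: 63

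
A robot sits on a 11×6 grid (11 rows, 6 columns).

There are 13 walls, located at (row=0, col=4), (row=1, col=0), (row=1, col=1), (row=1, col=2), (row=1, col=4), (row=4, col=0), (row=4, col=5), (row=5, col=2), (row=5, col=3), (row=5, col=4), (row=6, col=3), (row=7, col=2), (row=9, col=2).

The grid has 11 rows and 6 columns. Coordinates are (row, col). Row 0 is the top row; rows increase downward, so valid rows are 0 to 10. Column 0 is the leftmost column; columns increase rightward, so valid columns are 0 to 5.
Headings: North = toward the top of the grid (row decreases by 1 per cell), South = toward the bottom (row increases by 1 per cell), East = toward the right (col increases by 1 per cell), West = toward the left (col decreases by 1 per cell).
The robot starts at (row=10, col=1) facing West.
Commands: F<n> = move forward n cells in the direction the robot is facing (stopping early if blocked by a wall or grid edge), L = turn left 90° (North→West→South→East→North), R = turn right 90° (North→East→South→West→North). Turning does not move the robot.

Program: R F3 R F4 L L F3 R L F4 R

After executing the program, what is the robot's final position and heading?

Answer: Final position: (row=7, col=0), facing North

Derivation:
Start: (row=10, col=1), facing West
  R: turn right, now facing North
  F3: move forward 3, now at (row=7, col=1)
  R: turn right, now facing East
  F4: move forward 0/4 (blocked), now at (row=7, col=1)
  L: turn left, now facing North
  L: turn left, now facing West
  F3: move forward 1/3 (blocked), now at (row=7, col=0)
  R: turn right, now facing North
  L: turn left, now facing West
  F4: move forward 0/4 (blocked), now at (row=7, col=0)
  R: turn right, now facing North
Final: (row=7, col=0), facing North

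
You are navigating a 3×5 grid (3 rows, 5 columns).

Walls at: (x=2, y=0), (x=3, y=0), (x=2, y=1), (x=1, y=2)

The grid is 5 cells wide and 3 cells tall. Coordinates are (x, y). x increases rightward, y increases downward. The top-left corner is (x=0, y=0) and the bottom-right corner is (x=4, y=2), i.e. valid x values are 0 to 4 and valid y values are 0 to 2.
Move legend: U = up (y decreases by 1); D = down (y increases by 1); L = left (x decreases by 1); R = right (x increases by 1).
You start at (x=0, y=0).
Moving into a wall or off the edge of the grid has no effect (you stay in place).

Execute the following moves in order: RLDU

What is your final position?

Start: (x=0, y=0)
  R (right): (x=0, y=0) -> (x=1, y=0)
  L (left): (x=1, y=0) -> (x=0, y=0)
  D (down): (x=0, y=0) -> (x=0, y=1)
  U (up): (x=0, y=1) -> (x=0, y=0)
Final: (x=0, y=0)

Answer: Final position: (x=0, y=0)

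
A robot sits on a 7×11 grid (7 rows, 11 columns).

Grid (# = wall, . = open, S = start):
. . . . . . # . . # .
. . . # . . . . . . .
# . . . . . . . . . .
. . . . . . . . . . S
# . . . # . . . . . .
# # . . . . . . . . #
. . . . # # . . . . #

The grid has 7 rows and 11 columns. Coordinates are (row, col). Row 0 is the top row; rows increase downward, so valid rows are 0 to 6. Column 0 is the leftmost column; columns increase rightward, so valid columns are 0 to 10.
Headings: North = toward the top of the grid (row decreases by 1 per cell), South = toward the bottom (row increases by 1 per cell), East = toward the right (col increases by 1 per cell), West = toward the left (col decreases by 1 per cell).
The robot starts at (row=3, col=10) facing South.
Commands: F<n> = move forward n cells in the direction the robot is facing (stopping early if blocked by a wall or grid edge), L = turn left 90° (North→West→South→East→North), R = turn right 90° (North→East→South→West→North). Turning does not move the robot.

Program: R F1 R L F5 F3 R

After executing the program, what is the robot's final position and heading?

Answer: Final position: (row=3, col=1), facing North

Derivation:
Start: (row=3, col=10), facing South
  R: turn right, now facing West
  F1: move forward 1, now at (row=3, col=9)
  R: turn right, now facing North
  L: turn left, now facing West
  F5: move forward 5, now at (row=3, col=4)
  F3: move forward 3, now at (row=3, col=1)
  R: turn right, now facing North
Final: (row=3, col=1), facing North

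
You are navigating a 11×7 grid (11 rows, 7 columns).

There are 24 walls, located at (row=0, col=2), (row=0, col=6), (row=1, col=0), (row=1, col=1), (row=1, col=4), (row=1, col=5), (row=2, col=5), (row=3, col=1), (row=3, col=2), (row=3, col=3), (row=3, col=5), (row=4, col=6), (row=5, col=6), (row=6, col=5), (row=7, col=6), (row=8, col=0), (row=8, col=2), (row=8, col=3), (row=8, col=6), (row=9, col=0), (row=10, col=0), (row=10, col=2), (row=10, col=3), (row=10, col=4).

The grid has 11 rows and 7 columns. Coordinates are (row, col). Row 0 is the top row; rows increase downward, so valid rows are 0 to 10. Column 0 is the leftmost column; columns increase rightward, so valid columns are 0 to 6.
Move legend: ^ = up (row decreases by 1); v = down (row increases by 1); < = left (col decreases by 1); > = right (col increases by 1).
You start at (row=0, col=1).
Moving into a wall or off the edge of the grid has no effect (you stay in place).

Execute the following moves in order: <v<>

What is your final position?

Answer: Final position: (row=0, col=1)

Derivation:
Start: (row=0, col=1)
  < (left): (row=0, col=1) -> (row=0, col=0)
  v (down): blocked, stay at (row=0, col=0)
  < (left): blocked, stay at (row=0, col=0)
  > (right): (row=0, col=0) -> (row=0, col=1)
Final: (row=0, col=1)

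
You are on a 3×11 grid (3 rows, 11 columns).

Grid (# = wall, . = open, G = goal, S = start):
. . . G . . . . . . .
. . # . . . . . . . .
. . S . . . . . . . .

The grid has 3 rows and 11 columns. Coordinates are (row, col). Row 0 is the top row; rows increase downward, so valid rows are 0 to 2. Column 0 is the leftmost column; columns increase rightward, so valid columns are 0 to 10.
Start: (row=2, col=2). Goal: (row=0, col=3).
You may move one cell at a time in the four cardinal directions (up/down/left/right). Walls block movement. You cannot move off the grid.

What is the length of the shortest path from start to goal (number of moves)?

BFS from (row=2, col=2) until reaching (row=0, col=3):
  Distance 0: (row=2, col=2)
  Distance 1: (row=2, col=1), (row=2, col=3)
  Distance 2: (row=1, col=1), (row=1, col=3), (row=2, col=0), (row=2, col=4)
  Distance 3: (row=0, col=1), (row=0, col=3), (row=1, col=0), (row=1, col=4), (row=2, col=5)  <- goal reached here
One shortest path (3 moves): (row=2, col=2) -> (row=2, col=3) -> (row=1, col=3) -> (row=0, col=3)

Answer: Shortest path length: 3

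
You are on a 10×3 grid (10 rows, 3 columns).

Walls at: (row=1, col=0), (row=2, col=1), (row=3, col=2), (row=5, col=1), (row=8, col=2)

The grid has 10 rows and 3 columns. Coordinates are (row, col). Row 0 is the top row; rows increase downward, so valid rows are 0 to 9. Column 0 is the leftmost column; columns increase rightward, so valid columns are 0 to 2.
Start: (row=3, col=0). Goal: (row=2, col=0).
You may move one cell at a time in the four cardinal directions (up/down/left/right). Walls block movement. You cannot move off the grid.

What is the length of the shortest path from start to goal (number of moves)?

BFS from (row=3, col=0) until reaching (row=2, col=0):
  Distance 0: (row=3, col=0)
  Distance 1: (row=2, col=0), (row=3, col=1), (row=4, col=0)  <- goal reached here
One shortest path (1 moves): (row=3, col=0) -> (row=2, col=0)

Answer: Shortest path length: 1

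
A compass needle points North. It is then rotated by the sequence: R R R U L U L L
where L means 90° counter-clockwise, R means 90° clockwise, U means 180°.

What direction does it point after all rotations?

Start: North
  R (right (90° clockwise)) -> East
  R (right (90° clockwise)) -> South
  R (right (90° clockwise)) -> West
  U (U-turn (180°)) -> East
  L (left (90° counter-clockwise)) -> North
  U (U-turn (180°)) -> South
  L (left (90° counter-clockwise)) -> East
  L (left (90° counter-clockwise)) -> North
Final: North

Answer: Final heading: North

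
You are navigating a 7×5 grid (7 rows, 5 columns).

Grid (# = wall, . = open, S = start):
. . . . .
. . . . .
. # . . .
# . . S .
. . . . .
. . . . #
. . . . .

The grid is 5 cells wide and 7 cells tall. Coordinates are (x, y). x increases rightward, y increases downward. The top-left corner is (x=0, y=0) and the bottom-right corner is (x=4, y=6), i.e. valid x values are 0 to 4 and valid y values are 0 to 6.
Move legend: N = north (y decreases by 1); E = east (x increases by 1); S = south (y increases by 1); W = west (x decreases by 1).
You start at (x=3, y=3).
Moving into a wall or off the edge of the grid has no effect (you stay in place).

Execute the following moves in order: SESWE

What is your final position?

Start: (x=3, y=3)
  S (south): (x=3, y=3) -> (x=3, y=4)
  E (east): (x=3, y=4) -> (x=4, y=4)
  S (south): blocked, stay at (x=4, y=4)
  W (west): (x=4, y=4) -> (x=3, y=4)
  E (east): (x=3, y=4) -> (x=4, y=4)
Final: (x=4, y=4)

Answer: Final position: (x=4, y=4)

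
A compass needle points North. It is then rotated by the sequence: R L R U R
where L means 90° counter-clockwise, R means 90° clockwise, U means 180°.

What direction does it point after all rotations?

Start: North
  R (right (90° clockwise)) -> East
  L (left (90° counter-clockwise)) -> North
  R (right (90° clockwise)) -> East
  U (U-turn (180°)) -> West
  R (right (90° clockwise)) -> North
Final: North

Answer: Final heading: North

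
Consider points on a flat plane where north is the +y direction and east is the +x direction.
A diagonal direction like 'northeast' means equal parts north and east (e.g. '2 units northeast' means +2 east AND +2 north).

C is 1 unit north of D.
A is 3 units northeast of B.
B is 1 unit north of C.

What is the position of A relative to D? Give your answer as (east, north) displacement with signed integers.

Place D at the origin (east=0, north=0).
  C is 1 unit north of D: delta (east=+0, north=+1); C at (east=0, north=1).
  B is 1 unit north of C: delta (east=+0, north=+1); B at (east=0, north=2).
  A is 3 units northeast of B: delta (east=+3, north=+3); A at (east=3, north=5).
Therefore A relative to D: (east=3, north=5).

Answer: A is at (east=3, north=5) relative to D.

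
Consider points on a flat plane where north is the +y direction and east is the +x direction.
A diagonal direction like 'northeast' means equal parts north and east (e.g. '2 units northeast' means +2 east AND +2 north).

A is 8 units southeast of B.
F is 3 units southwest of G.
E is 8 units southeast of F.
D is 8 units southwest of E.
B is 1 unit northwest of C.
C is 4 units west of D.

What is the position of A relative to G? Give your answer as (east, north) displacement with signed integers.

Answer: A is at (east=0, north=-26) relative to G.

Derivation:
Place G at the origin (east=0, north=0).
  F is 3 units southwest of G: delta (east=-3, north=-3); F at (east=-3, north=-3).
  E is 8 units southeast of F: delta (east=+8, north=-8); E at (east=5, north=-11).
  D is 8 units southwest of E: delta (east=-8, north=-8); D at (east=-3, north=-19).
  C is 4 units west of D: delta (east=-4, north=+0); C at (east=-7, north=-19).
  B is 1 unit northwest of C: delta (east=-1, north=+1); B at (east=-8, north=-18).
  A is 8 units southeast of B: delta (east=+8, north=-8); A at (east=0, north=-26).
Therefore A relative to G: (east=0, north=-26).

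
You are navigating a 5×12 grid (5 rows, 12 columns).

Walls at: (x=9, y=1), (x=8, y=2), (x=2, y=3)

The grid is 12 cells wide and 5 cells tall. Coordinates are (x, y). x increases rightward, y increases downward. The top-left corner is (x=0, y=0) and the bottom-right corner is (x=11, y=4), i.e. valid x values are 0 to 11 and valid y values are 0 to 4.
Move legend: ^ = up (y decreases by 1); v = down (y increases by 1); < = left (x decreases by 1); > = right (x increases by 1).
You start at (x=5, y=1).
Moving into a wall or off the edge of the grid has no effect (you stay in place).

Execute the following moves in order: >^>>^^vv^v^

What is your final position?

Answer: Final position: (x=8, y=0)

Derivation:
Start: (x=5, y=1)
  > (right): (x=5, y=1) -> (x=6, y=1)
  ^ (up): (x=6, y=1) -> (x=6, y=0)
  > (right): (x=6, y=0) -> (x=7, y=0)
  > (right): (x=7, y=0) -> (x=8, y=0)
  ^ (up): blocked, stay at (x=8, y=0)
  ^ (up): blocked, stay at (x=8, y=0)
  v (down): (x=8, y=0) -> (x=8, y=1)
  v (down): blocked, stay at (x=8, y=1)
  ^ (up): (x=8, y=1) -> (x=8, y=0)
  v (down): (x=8, y=0) -> (x=8, y=1)
  ^ (up): (x=8, y=1) -> (x=8, y=0)
Final: (x=8, y=0)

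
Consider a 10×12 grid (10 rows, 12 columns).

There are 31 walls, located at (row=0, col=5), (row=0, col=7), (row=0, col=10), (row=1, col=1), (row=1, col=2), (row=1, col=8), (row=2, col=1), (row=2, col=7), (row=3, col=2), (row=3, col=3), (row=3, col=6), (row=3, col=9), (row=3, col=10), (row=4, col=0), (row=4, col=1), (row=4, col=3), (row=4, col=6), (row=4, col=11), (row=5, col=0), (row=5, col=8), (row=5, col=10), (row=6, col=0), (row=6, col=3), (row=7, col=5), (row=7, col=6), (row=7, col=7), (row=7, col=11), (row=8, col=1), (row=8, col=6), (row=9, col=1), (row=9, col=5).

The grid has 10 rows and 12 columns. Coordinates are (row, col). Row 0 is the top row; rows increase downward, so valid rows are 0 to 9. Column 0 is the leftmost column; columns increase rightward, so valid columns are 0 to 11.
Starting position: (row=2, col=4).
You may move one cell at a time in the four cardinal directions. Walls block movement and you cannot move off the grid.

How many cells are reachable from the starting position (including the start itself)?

Answer: Reachable cells: 89

Derivation:
BFS flood-fill from (row=2, col=4):
  Distance 0: (row=2, col=4)
  Distance 1: (row=1, col=4), (row=2, col=3), (row=2, col=5), (row=3, col=4)
  Distance 2: (row=0, col=4), (row=1, col=3), (row=1, col=5), (row=2, col=2), (row=2, col=6), (row=3, col=5), (row=4, col=4)
  Distance 3: (row=0, col=3), (row=1, col=6), (row=4, col=5), (row=5, col=4)
  Distance 4: (row=0, col=2), (row=0, col=6), (row=1, col=7), (row=5, col=3), (row=5, col=5), (row=6, col=4)
  Distance 5: (row=0, col=1), (row=5, col=2), (row=5, col=6), (row=6, col=5), (row=7, col=4)
  Distance 6: (row=0, col=0), (row=4, col=2), (row=5, col=1), (row=5, col=7), (row=6, col=2), (row=6, col=6), (row=7, col=3), (row=8, col=4)
  Distance 7: (row=1, col=0), (row=4, col=7), (row=6, col=1), (row=6, col=7), (row=7, col=2), (row=8, col=3), (row=8, col=5), (row=9, col=4)
  Distance 8: (row=2, col=0), (row=3, col=7), (row=4, col=8), (row=6, col=8), (row=7, col=1), (row=8, col=2), (row=9, col=3)
  Distance 9: (row=3, col=0), (row=3, col=8), (row=4, col=9), (row=6, col=9), (row=7, col=0), (row=7, col=8), (row=9, col=2)
  Distance 10: (row=2, col=8), (row=3, col=1), (row=4, col=10), (row=5, col=9), (row=6, col=10), (row=7, col=9), (row=8, col=0), (row=8, col=8)
  Distance 11: (row=2, col=9), (row=6, col=11), (row=7, col=10), (row=8, col=7), (row=8, col=9), (row=9, col=0), (row=9, col=8)
  Distance 12: (row=1, col=9), (row=2, col=10), (row=5, col=11), (row=8, col=10), (row=9, col=7), (row=9, col=9)
  Distance 13: (row=0, col=9), (row=1, col=10), (row=2, col=11), (row=8, col=11), (row=9, col=6), (row=9, col=10)
  Distance 14: (row=0, col=8), (row=1, col=11), (row=3, col=11), (row=9, col=11)
  Distance 15: (row=0, col=11)
Total reachable: 89 (grid has 89 open cells total)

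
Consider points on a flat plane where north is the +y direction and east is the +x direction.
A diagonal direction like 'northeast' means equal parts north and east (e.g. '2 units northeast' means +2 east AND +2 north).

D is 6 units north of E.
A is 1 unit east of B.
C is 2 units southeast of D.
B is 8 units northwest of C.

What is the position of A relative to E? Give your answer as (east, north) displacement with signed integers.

Place E at the origin (east=0, north=0).
  D is 6 units north of E: delta (east=+0, north=+6); D at (east=0, north=6).
  C is 2 units southeast of D: delta (east=+2, north=-2); C at (east=2, north=4).
  B is 8 units northwest of C: delta (east=-8, north=+8); B at (east=-6, north=12).
  A is 1 unit east of B: delta (east=+1, north=+0); A at (east=-5, north=12).
Therefore A relative to E: (east=-5, north=12).

Answer: A is at (east=-5, north=12) relative to E.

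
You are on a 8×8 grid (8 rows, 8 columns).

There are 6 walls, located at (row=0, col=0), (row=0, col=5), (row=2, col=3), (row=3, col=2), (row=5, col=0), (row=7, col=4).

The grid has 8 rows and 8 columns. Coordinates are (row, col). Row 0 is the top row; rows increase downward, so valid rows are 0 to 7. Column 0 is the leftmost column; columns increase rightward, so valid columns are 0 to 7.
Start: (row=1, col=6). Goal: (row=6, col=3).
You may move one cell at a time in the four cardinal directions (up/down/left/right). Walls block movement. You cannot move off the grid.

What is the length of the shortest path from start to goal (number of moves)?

BFS from (row=1, col=6) until reaching (row=6, col=3):
  Distance 0: (row=1, col=6)
  Distance 1: (row=0, col=6), (row=1, col=5), (row=1, col=7), (row=2, col=6)
  Distance 2: (row=0, col=7), (row=1, col=4), (row=2, col=5), (row=2, col=7), (row=3, col=6)
  Distance 3: (row=0, col=4), (row=1, col=3), (row=2, col=4), (row=3, col=5), (row=3, col=7), (row=4, col=6)
  Distance 4: (row=0, col=3), (row=1, col=2), (row=3, col=4), (row=4, col=5), (row=4, col=7), (row=5, col=6)
  Distance 5: (row=0, col=2), (row=1, col=1), (row=2, col=2), (row=3, col=3), (row=4, col=4), (row=5, col=5), (row=5, col=7), (row=6, col=6)
  Distance 6: (row=0, col=1), (row=1, col=0), (row=2, col=1), (row=4, col=3), (row=5, col=4), (row=6, col=5), (row=6, col=7), (row=7, col=6)
  Distance 7: (row=2, col=0), (row=3, col=1), (row=4, col=2), (row=5, col=3), (row=6, col=4), (row=7, col=5), (row=7, col=7)
  Distance 8: (row=3, col=0), (row=4, col=1), (row=5, col=2), (row=6, col=3)  <- goal reached here
One shortest path (8 moves): (row=1, col=6) -> (row=1, col=5) -> (row=1, col=4) -> (row=2, col=4) -> (row=3, col=4) -> (row=3, col=3) -> (row=4, col=3) -> (row=5, col=3) -> (row=6, col=3)

Answer: Shortest path length: 8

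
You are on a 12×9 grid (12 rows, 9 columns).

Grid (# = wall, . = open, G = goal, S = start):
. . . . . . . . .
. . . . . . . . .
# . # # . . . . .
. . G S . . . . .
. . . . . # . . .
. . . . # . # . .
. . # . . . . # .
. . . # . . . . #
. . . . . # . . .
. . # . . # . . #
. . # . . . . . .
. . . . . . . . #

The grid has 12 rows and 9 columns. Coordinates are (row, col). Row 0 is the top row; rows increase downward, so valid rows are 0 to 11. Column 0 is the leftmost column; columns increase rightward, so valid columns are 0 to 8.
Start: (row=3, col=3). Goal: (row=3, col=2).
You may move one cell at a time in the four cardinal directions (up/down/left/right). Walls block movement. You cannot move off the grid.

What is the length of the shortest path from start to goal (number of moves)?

BFS from (row=3, col=3) until reaching (row=3, col=2):
  Distance 0: (row=3, col=3)
  Distance 1: (row=3, col=2), (row=3, col=4), (row=4, col=3)  <- goal reached here
One shortest path (1 moves): (row=3, col=3) -> (row=3, col=2)

Answer: Shortest path length: 1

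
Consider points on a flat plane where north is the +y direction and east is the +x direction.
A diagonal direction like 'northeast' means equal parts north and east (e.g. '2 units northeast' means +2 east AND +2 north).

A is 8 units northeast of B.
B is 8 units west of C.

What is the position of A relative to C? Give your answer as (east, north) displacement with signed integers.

Place C at the origin (east=0, north=0).
  B is 8 units west of C: delta (east=-8, north=+0); B at (east=-8, north=0).
  A is 8 units northeast of B: delta (east=+8, north=+8); A at (east=0, north=8).
Therefore A relative to C: (east=0, north=8).

Answer: A is at (east=0, north=8) relative to C.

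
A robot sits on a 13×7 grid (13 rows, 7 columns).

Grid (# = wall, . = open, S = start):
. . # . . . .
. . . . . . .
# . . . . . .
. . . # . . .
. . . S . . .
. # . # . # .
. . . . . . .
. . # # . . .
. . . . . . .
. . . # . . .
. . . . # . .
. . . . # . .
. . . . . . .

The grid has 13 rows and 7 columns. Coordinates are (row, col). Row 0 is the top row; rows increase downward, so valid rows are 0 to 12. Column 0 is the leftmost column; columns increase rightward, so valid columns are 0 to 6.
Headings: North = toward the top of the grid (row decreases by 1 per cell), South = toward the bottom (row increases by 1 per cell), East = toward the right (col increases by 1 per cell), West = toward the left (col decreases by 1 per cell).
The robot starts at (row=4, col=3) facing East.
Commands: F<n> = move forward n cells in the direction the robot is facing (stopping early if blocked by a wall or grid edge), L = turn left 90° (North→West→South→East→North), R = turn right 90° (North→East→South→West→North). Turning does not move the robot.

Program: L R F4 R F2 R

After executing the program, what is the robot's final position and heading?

Answer: Final position: (row=6, col=6), facing West

Derivation:
Start: (row=4, col=3), facing East
  L: turn left, now facing North
  R: turn right, now facing East
  F4: move forward 3/4 (blocked), now at (row=4, col=6)
  R: turn right, now facing South
  F2: move forward 2, now at (row=6, col=6)
  R: turn right, now facing West
Final: (row=6, col=6), facing West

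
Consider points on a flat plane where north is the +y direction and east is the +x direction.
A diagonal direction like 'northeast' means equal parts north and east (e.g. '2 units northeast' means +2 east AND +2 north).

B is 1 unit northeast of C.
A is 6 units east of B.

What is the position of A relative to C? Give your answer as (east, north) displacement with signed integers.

Place C at the origin (east=0, north=0).
  B is 1 unit northeast of C: delta (east=+1, north=+1); B at (east=1, north=1).
  A is 6 units east of B: delta (east=+6, north=+0); A at (east=7, north=1).
Therefore A relative to C: (east=7, north=1).

Answer: A is at (east=7, north=1) relative to C.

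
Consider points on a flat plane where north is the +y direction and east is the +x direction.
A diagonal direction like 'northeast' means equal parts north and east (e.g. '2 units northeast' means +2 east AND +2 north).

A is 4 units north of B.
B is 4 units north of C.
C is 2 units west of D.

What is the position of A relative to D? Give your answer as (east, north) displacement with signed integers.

Answer: A is at (east=-2, north=8) relative to D.

Derivation:
Place D at the origin (east=0, north=0).
  C is 2 units west of D: delta (east=-2, north=+0); C at (east=-2, north=0).
  B is 4 units north of C: delta (east=+0, north=+4); B at (east=-2, north=4).
  A is 4 units north of B: delta (east=+0, north=+4); A at (east=-2, north=8).
Therefore A relative to D: (east=-2, north=8).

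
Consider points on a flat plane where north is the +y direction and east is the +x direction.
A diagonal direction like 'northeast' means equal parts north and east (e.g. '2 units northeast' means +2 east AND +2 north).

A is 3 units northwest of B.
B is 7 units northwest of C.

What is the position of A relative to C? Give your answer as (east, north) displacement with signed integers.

Answer: A is at (east=-10, north=10) relative to C.

Derivation:
Place C at the origin (east=0, north=0).
  B is 7 units northwest of C: delta (east=-7, north=+7); B at (east=-7, north=7).
  A is 3 units northwest of B: delta (east=-3, north=+3); A at (east=-10, north=10).
Therefore A relative to C: (east=-10, north=10).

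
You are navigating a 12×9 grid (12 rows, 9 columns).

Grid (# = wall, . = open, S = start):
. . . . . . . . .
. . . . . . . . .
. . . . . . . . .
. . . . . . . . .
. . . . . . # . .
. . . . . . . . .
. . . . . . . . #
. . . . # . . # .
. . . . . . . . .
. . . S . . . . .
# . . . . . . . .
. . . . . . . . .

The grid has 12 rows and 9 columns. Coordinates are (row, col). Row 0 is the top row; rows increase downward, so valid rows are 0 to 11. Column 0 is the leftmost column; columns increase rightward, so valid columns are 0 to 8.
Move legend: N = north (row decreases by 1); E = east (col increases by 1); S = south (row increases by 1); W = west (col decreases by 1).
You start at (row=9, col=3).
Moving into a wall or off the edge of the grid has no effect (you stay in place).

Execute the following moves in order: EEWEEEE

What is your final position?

Start: (row=9, col=3)
  E (east): (row=9, col=3) -> (row=9, col=4)
  E (east): (row=9, col=4) -> (row=9, col=5)
  W (west): (row=9, col=5) -> (row=9, col=4)
  E (east): (row=9, col=4) -> (row=9, col=5)
  E (east): (row=9, col=5) -> (row=9, col=6)
  E (east): (row=9, col=6) -> (row=9, col=7)
  E (east): (row=9, col=7) -> (row=9, col=8)
Final: (row=9, col=8)

Answer: Final position: (row=9, col=8)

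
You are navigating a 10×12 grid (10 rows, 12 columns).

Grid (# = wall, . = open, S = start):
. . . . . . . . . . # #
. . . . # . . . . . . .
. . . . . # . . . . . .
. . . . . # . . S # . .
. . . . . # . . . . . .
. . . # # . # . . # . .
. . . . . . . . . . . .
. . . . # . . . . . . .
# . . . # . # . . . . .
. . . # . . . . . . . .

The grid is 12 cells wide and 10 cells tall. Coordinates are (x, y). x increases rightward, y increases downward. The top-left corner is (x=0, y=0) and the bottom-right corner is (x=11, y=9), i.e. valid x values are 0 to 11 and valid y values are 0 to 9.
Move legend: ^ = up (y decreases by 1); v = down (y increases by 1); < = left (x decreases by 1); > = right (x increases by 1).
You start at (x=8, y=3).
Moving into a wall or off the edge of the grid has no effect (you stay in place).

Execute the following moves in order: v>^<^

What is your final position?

Start: (x=8, y=3)
  v (down): (x=8, y=3) -> (x=8, y=4)
  > (right): (x=8, y=4) -> (x=9, y=4)
  ^ (up): blocked, stay at (x=9, y=4)
  < (left): (x=9, y=4) -> (x=8, y=4)
  ^ (up): (x=8, y=4) -> (x=8, y=3)
Final: (x=8, y=3)

Answer: Final position: (x=8, y=3)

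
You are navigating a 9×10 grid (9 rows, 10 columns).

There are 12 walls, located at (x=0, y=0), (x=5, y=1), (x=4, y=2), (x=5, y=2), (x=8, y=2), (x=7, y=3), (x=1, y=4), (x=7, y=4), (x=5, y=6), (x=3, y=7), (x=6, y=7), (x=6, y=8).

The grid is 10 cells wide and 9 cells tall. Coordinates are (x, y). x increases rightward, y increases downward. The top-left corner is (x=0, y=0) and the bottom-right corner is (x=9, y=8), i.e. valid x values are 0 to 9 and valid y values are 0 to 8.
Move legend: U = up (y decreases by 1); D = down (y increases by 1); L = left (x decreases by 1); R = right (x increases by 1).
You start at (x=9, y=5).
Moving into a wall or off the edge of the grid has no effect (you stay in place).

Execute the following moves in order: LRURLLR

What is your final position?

Start: (x=9, y=5)
  L (left): (x=9, y=5) -> (x=8, y=5)
  R (right): (x=8, y=5) -> (x=9, y=5)
  U (up): (x=9, y=5) -> (x=9, y=4)
  R (right): blocked, stay at (x=9, y=4)
  L (left): (x=9, y=4) -> (x=8, y=4)
  L (left): blocked, stay at (x=8, y=4)
  R (right): (x=8, y=4) -> (x=9, y=4)
Final: (x=9, y=4)

Answer: Final position: (x=9, y=4)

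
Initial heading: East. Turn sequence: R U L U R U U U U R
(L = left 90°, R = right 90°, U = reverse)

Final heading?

Start: East
  R (right (90° clockwise)) -> South
  U (U-turn (180°)) -> North
  L (left (90° counter-clockwise)) -> West
  U (U-turn (180°)) -> East
  R (right (90° clockwise)) -> South
  U (U-turn (180°)) -> North
  U (U-turn (180°)) -> South
  U (U-turn (180°)) -> North
  U (U-turn (180°)) -> South
  R (right (90° clockwise)) -> West
Final: West

Answer: Final heading: West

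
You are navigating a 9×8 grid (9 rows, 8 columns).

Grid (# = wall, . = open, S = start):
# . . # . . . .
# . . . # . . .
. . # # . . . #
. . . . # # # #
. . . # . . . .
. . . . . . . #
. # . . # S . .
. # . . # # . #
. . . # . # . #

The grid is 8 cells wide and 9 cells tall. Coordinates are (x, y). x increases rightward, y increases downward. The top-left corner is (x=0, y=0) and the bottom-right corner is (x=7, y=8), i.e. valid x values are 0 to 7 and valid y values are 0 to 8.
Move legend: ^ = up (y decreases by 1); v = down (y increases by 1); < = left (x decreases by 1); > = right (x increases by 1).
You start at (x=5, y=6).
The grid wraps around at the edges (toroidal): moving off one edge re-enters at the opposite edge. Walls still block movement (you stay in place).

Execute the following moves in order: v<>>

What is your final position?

Answer: Final position: (x=7, y=6)

Derivation:
Start: (x=5, y=6)
  v (down): blocked, stay at (x=5, y=6)
  < (left): blocked, stay at (x=5, y=6)
  > (right): (x=5, y=6) -> (x=6, y=6)
  > (right): (x=6, y=6) -> (x=7, y=6)
Final: (x=7, y=6)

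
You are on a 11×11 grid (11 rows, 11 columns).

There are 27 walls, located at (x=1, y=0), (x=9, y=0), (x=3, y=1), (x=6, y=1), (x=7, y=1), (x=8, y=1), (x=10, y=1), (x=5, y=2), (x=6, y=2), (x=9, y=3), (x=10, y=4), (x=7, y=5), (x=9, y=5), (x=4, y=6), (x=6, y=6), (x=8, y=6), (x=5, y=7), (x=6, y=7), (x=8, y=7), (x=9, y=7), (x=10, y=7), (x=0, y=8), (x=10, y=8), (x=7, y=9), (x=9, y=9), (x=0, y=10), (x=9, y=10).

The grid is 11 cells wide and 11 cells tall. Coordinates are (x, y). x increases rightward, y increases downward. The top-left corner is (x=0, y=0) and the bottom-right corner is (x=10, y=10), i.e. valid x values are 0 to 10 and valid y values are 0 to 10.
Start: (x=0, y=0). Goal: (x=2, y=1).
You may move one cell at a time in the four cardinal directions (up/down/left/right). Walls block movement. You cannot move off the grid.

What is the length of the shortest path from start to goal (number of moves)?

BFS from (x=0, y=0) until reaching (x=2, y=1):
  Distance 0: (x=0, y=0)
  Distance 1: (x=0, y=1)
  Distance 2: (x=1, y=1), (x=0, y=2)
  Distance 3: (x=2, y=1), (x=1, y=2), (x=0, y=3)  <- goal reached here
One shortest path (3 moves): (x=0, y=0) -> (x=0, y=1) -> (x=1, y=1) -> (x=2, y=1)

Answer: Shortest path length: 3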